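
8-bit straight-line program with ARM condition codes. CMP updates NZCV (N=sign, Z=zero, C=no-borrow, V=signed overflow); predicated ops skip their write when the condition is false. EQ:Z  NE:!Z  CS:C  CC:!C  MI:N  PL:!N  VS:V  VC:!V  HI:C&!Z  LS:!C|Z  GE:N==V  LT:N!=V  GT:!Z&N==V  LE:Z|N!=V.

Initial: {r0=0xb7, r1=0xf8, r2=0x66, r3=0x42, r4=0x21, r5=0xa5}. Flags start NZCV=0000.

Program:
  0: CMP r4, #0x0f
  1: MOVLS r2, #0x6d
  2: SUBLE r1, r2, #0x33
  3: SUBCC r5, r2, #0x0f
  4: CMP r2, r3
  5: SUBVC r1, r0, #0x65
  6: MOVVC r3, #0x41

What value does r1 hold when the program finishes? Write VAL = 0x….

[0] flags=0010 → (cmp)
[1] flags=0010 LS?F → skip
[2] flags=0010 LE?F → skip
[3] flags=0010 CC?F → skip
[4] flags=0010 → (cmp)
[5] flags=0010 VC?T → r1=0x52
[6] flags=0010 VC?T → r3=0x41

VAL = 0x52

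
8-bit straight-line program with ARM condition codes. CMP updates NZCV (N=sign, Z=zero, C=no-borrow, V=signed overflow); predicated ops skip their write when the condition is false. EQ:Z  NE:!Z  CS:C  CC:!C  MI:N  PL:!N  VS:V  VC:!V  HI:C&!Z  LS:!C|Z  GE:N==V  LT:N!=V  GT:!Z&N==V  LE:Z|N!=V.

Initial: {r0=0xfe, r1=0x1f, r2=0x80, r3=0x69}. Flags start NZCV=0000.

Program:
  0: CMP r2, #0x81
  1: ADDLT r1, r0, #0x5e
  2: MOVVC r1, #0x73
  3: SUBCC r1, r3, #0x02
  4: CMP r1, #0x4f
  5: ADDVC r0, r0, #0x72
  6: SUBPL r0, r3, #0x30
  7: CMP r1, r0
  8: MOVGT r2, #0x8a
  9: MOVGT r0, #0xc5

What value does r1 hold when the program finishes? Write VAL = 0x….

VAL = 0x67

0: ✓ CMP  NZCV=1000
1: ✓ ADDLT  r1←0x5c
2: ✓ MOVVC  r1←0x73
3: ✓ SUBCC  r1←0x67
4: ✓ CMP  NZCV=0010
5: ✓ ADDVC  r0←0x70
6: ✓ SUBPL  r0←0x39
7: ✓ CMP  NZCV=0010
8: ✓ MOVGT  r2←0x8a
9: ✓ MOVGT  r0←0xc5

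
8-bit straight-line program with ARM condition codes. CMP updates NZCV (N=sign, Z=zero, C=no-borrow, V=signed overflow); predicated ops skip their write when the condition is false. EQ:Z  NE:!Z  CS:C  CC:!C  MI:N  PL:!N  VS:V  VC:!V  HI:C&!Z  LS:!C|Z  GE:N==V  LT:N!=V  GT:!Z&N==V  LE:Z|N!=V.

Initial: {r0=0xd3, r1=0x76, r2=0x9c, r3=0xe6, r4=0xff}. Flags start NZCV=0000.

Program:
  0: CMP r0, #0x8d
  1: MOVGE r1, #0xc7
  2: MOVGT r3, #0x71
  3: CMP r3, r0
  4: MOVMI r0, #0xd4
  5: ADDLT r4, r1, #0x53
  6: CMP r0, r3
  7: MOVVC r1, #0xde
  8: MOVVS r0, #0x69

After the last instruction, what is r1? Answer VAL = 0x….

[0] flags=0010 → (cmp)
[1] flags=0010 GE?T → r1=0xc7
[2] flags=0010 GT?T → r3=0x71
[3] flags=1001 → (cmp)
[4] flags=1001 MI?T → r0=0xd4
[5] flags=1001 LT?F → skip
[6] flags=0011 → (cmp)
[7] flags=0011 VC?F → skip
[8] flags=0011 VS?T → r0=0x69

VAL = 0xc7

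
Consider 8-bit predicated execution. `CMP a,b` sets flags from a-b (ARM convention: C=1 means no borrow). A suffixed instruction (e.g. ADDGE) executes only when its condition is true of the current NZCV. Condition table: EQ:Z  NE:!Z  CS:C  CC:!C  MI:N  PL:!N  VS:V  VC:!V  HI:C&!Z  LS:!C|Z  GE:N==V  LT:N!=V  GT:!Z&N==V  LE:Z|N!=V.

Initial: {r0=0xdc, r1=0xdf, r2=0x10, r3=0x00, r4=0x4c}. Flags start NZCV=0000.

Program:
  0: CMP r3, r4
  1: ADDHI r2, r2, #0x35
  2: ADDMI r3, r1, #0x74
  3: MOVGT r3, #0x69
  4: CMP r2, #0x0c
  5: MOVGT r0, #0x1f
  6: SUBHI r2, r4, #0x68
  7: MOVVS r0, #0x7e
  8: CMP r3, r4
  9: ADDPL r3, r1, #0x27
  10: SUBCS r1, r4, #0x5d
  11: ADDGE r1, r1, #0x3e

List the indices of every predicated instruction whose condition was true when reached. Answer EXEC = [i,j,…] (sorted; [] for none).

0: ✓ CMP  NZCV=1000
1: · ADDHI
2: ✓ ADDMI  r3←0x53
3: · MOVGT
4: ✓ CMP  NZCV=0010
5: ✓ MOVGT  r0←0x1f
6: ✓ SUBHI  r2←0xe4
7: · MOVVS
8: ✓ CMP  NZCV=0010
9: ✓ ADDPL  r3←0x06
10: ✓ SUBCS  r1←0xef
11: ✓ ADDGE  r1←0x2d

EXEC = [2,5,6,9,10,11]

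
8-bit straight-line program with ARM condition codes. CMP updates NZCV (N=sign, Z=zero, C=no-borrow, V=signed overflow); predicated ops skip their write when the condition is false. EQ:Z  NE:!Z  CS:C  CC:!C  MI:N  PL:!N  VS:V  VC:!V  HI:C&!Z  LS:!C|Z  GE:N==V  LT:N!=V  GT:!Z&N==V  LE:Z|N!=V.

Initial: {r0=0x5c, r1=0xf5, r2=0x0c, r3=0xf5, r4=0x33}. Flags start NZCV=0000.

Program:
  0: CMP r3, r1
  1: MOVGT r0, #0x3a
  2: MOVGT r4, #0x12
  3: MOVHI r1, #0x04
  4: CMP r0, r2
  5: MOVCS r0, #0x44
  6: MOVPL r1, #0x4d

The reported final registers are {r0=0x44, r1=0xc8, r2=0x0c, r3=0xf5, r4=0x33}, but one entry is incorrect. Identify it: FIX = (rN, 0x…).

FIX = (r1, 0x4d)

[0] flags=0110 → (cmp)
[1] flags=0110 GT?F → skip
[2] flags=0110 GT?F → skip
[3] flags=0110 HI?F → skip
[4] flags=0010 → (cmp)
[5] flags=0010 CS?T → r0=0x44
[6] flags=0010 PL?T → r1=0x4d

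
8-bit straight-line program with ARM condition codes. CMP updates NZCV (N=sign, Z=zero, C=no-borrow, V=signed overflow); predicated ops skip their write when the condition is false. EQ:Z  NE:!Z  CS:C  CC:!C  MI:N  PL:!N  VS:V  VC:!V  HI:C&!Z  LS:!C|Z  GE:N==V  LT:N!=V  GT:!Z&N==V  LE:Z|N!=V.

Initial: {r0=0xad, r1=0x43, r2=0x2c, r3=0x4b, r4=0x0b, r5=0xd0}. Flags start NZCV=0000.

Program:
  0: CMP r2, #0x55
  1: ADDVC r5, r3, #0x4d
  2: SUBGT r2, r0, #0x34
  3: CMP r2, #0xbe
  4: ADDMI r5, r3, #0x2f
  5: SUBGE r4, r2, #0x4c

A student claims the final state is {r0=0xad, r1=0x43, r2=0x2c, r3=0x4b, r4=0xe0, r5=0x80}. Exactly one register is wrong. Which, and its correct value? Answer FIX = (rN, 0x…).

[0] flags=1000 → (cmp)
[1] flags=1000 VC?T → r5=0x98
[2] flags=1000 GT?F → skip
[3] flags=0000 → (cmp)
[4] flags=0000 MI?F → skip
[5] flags=0000 GE?T → r4=0xe0

FIX = (r5, 0x98)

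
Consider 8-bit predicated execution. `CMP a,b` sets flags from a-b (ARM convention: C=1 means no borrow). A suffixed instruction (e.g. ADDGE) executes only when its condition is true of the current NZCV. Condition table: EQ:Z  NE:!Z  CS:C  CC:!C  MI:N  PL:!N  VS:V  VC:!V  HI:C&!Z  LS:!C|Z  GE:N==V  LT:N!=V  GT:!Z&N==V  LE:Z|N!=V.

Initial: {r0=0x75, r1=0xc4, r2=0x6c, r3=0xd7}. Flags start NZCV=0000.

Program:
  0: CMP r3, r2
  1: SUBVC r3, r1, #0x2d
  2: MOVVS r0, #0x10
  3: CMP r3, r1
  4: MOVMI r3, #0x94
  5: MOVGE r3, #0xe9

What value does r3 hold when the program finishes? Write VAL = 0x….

0: ✓ CMP  NZCV=0011
1: · SUBVC
2: ✓ MOVVS  r0←0x10
3: ✓ CMP  NZCV=0010
4: · MOVMI
5: ✓ MOVGE  r3←0xe9

VAL = 0xe9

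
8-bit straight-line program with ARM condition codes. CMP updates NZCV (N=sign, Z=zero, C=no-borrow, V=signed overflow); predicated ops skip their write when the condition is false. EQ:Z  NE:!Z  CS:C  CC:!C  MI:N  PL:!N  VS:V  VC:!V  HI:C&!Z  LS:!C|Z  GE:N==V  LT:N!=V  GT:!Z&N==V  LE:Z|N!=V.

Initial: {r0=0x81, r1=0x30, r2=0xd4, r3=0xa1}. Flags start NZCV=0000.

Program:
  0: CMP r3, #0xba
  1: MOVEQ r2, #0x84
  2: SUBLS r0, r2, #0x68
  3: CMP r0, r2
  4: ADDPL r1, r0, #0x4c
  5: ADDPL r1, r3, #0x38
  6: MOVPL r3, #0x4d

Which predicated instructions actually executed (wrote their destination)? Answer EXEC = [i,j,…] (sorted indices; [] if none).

0: ✓ CMP  NZCV=1000
1: · MOVEQ
2: ✓ SUBLS  r0←0x6c
3: ✓ CMP  NZCV=1001
4: · ADDPL
5: · ADDPL
6: · MOVPL

EXEC = [2]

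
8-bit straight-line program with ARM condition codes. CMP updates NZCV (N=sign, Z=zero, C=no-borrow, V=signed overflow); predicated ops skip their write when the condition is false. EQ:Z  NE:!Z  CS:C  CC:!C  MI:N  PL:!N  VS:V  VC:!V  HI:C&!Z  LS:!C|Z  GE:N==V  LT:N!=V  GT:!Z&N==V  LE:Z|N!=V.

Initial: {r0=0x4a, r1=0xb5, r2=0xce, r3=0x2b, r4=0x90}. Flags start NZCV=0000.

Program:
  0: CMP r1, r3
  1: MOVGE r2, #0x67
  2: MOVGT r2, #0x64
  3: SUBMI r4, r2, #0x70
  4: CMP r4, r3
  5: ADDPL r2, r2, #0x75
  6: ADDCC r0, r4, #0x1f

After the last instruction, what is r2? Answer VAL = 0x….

[0] flags=1010 → (cmp)
[1] flags=1010 GE?F → skip
[2] flags=1010 GT?F → skip
[3] flags=1010 MI?T → r4=0x5e
[4] flags=0010 → (cmp)
[5] flags=0010 PL?T → r2=0x43
[6] flags=0010 CC?F → skip

VAL = 0x43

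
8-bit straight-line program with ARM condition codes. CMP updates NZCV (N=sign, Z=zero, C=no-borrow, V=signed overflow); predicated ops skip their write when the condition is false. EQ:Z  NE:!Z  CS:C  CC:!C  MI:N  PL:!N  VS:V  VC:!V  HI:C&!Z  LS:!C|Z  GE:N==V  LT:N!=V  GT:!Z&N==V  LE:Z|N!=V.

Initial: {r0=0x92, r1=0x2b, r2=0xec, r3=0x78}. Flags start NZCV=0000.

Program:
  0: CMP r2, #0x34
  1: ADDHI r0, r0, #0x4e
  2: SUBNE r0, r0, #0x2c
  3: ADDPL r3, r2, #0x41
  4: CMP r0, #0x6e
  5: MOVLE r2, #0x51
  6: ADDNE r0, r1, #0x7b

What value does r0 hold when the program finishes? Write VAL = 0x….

VAL = 0xa6

[0] flags=1010 → (cmp)
[1] flags=1010 HI?T → r0=0xe0
[2] flags=1010 NE?T → r0=0xb4
[3] flags=1010 PL?F → skip
[4] flags=0011 → (cmp)
[5] flags=0011 LE?T → r2=0x51
[6] flags=0011 NE?T → r0=0xa6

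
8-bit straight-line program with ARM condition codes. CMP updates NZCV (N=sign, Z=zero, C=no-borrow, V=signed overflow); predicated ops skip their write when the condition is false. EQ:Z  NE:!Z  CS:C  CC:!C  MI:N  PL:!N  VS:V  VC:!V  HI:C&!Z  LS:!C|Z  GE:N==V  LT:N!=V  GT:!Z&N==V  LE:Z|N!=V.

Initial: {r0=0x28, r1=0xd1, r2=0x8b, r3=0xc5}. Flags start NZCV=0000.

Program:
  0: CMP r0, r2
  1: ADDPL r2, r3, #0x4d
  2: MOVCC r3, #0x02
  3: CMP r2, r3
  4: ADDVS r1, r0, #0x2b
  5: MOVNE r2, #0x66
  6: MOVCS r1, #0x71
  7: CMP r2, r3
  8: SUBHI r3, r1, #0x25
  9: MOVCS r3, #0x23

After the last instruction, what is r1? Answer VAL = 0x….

VAL = 0x71

0: ✓ CMP  NZCV=1001
1: · ADDPL
2: ✓ MOVCC  r3←0x02
3: ✓ CMP  NZCV=1010
4: · ADDVS
5: ✓ MOVNE  r2←0x66
6: ✓ MOVCS  r1←0x71
7: ✓ CMP  NZCV=0010
8: ✓ SUBHI  r3←0x4c
9: ✓ MOVCS  r3←0x23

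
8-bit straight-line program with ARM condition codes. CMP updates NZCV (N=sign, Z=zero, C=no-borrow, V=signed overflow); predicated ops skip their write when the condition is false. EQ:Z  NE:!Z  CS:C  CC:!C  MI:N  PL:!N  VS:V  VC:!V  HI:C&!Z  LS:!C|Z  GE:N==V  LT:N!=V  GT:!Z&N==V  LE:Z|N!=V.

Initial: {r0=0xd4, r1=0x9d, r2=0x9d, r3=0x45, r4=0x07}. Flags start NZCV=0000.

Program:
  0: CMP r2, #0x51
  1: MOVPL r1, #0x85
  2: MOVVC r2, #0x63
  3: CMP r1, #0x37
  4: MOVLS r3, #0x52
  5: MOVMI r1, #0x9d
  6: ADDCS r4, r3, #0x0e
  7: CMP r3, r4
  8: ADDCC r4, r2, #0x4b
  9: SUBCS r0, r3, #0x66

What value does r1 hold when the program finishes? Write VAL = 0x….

VAL = 0x85

0: ✓ CMP  NZCV=0011
1: ✓ MOVPL  r1←0x85
2: · MOVVC
3: ✓ CMP  NZCV=0011
4: · MOVLS
5: · MOVMI
6: ✓ ADDCS  r4←0x53
7: ✓ CMP  NZCV=1000
8: ✓ ADDCC  r4←0xe8
9: · SUBCS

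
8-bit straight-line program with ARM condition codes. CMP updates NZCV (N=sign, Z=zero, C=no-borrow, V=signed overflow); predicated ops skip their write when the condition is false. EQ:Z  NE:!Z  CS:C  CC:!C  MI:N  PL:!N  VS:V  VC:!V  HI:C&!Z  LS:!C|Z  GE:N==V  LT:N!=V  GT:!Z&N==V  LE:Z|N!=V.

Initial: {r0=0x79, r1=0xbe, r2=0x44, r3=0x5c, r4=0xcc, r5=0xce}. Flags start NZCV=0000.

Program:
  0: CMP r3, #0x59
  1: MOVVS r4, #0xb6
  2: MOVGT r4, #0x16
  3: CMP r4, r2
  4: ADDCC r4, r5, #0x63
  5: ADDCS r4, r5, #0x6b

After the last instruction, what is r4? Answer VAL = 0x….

0: ✓ CMP  NZCV=0010
1: · MOVVS
2: ✓ MOVGT  r4←0x16
3: ✓ CMP  NZCV=1000
4: ✓ ADDCC  r4←0x31
5: · ADDCS

VAL = 0x31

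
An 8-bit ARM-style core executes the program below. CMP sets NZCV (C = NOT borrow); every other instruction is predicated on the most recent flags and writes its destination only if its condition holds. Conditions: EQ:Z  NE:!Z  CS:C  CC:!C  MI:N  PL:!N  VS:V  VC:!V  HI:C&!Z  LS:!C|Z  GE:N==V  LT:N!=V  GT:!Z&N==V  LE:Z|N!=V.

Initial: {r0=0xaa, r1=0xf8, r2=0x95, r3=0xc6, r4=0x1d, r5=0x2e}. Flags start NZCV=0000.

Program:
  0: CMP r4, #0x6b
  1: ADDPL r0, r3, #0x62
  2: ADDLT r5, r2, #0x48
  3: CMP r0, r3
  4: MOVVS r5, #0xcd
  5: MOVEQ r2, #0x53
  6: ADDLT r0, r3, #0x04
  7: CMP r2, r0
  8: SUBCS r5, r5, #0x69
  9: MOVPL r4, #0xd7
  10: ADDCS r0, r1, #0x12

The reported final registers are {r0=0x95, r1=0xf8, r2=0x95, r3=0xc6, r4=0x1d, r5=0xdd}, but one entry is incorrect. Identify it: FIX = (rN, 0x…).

FIX = (r0, 0xca)

[0] flags=1000 → (cmp)
[1] flags=1000 PL?F → skip
[2] flags=1000 LT?T → r5=0xdd
[3] flags=1000 → (cmp)
[4] flags=1000 VS?F → skip
[5] flags=1000 EQ?F → skip
[6] flags=1000 LT?T → r0=0xca
[7] flags=1000 → (cmp)
[8] flags=1000 CS?F → skip
[9] flags=1000 PL?F → skip
[10] flags=1000 CS?F → skip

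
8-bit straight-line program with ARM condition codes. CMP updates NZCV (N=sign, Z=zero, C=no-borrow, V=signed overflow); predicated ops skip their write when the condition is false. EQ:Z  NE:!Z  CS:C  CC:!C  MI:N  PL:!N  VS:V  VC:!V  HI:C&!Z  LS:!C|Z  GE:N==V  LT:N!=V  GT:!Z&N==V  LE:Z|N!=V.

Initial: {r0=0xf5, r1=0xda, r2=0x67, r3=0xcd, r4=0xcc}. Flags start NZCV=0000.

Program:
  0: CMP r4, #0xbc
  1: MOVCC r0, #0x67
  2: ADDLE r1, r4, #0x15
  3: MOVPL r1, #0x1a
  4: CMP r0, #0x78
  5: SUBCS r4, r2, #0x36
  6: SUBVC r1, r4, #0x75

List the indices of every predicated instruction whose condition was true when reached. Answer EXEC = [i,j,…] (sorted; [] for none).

EXEC = [3,5]

0: ✓ CMP  NZCV=0010
1: · MOVCC
2: · ADDLE
3: ✓ MOVPL  r1←0x1a
4: ✓ CMP  NZCV=0011
5: ✓ SUBCS  r4←0x31
6: · SUBVC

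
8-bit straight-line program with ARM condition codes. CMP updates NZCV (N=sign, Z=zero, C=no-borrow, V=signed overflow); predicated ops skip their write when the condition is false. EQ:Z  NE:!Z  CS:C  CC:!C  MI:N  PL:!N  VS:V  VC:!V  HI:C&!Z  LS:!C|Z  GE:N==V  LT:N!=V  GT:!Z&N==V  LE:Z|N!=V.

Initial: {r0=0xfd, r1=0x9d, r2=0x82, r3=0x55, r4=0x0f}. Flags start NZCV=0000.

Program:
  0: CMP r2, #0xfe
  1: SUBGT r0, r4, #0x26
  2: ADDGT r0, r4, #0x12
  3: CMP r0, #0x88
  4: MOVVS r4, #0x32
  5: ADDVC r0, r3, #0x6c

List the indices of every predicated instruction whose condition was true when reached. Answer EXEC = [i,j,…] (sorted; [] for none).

[0] flags=1000 → (cmp)
[1] flags=1000 GT?F → skip
[2] flags=1000 GT?F → skip
[3] flags=0010 → (cmp)
[4] flags=0010 VS?F → skip
[5] flags=0010 VC?T → r0=0xc1

EXEC = [5]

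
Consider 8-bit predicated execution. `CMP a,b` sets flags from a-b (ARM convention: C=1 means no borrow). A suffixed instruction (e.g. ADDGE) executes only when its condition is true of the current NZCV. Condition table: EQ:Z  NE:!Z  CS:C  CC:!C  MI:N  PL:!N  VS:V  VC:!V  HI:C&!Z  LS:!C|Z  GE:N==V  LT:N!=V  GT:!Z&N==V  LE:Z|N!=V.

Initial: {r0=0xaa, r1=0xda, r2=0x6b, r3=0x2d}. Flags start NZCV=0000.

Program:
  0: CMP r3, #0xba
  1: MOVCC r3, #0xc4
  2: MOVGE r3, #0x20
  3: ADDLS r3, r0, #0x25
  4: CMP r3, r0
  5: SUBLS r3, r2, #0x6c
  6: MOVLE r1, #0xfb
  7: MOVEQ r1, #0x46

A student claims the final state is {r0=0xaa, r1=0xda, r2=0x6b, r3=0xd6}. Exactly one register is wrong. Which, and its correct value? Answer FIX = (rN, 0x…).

0: ✓ CMP  NZCV=0000
1: ✓ MOVCC  r3←0xc4
2: ✓ MOVGE  r3←0x20
3: ✓ ADDLS  r3←0xcf
4: ✓ CMP  NZCV=0010
5: · SUBLS
6: · MOVLE
7: · MOVEQ

FIX = (r3, 0xcf)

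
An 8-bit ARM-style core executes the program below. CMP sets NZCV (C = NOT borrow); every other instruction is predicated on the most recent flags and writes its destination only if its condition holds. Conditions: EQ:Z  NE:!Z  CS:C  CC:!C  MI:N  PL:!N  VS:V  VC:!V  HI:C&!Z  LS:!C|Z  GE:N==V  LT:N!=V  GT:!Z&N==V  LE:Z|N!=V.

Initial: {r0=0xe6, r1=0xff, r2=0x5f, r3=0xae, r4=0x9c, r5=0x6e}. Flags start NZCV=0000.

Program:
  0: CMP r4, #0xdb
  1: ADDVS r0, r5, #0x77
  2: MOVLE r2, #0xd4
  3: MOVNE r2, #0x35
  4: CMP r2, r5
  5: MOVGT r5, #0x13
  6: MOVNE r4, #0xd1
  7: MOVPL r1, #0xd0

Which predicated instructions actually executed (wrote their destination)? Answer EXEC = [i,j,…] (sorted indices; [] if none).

0: ✓ CMP  NZCV=1000
1: · ADDVS
2: ✓ MOVLE  r2←0xd4
3: ✓ MOVNE  r2←0x35
4: ✓ CMP  NZCV=1000
5: · MOVGT
6: ✓ MOVNE  r4←0xd1
7: · MOVPL

EXEC = [2,3,6]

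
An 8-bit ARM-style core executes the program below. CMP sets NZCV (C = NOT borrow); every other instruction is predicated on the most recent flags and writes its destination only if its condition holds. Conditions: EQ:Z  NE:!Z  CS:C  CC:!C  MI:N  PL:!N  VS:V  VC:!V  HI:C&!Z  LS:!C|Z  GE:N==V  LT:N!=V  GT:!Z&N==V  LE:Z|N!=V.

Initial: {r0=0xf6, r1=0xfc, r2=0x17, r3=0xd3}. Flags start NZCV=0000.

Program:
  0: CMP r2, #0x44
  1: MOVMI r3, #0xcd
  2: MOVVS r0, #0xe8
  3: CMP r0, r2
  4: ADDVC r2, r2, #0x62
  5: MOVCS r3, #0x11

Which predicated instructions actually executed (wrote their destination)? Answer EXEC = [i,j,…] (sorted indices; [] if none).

EXEC = [1,4,5]

[0] flags=1000 → (cmp)
[1] flags=1000 MI?T → r3=0xcd
[2] flags=1000 VS?F → skip
[3] flags=1010 → (cmp)
[4] flags=1010 VC?T → r2=0x79
[5] flags=1010 CS?T → r3=0x11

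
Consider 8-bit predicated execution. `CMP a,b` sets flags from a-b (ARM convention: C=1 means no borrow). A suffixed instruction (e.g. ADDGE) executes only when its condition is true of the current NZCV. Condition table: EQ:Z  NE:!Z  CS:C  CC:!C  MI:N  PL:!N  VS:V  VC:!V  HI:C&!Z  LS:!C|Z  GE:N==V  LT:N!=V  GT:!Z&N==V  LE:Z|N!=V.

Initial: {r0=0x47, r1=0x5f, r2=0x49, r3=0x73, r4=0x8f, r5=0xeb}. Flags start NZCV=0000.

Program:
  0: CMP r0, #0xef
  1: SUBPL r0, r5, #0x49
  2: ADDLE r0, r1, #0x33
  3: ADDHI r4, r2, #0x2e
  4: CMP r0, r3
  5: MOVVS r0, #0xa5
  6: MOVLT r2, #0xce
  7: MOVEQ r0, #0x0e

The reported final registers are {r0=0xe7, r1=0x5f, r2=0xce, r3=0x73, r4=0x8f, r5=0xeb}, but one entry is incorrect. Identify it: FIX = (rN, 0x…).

0: ✓ CMP  NZCV=0000
1: ✓ SUBPL  r0←0xa2
2: · ADDLE
3: · ADDHI
4: ✓ CMP  NZCV=0011
5: ✓ MOVVS  r0←0xa5
6: ✓ MOVLT  r2←0xce
7: · MOVEQ

FIX = (r0, 0xa5)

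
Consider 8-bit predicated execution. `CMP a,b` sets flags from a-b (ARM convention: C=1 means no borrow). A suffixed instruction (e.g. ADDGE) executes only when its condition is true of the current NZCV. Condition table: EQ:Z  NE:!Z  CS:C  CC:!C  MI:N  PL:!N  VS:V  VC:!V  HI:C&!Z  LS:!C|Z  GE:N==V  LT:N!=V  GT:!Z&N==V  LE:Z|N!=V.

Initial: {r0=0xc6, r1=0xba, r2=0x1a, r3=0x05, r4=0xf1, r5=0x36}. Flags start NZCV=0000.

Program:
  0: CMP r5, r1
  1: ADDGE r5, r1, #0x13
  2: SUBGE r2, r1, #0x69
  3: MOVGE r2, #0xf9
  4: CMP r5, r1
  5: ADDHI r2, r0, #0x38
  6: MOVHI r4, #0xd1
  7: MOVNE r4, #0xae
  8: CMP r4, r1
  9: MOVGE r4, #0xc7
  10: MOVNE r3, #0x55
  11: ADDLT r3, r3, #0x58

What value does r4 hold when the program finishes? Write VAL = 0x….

0: ✓ CMP  NZCV=0000
1: ✓ ADDGE  r5←0xcd
2: ✓ SUBGE  r2←0x51
3: ✓ MOVGE  r2←0xf9
4: ✓ CMP  NZCV=0010
5: ✓ ADDHI  r2←0xfe
6: ✓ MOVHI  r4←0xd1
7: ✓ MOVNE  r4←0xae
8: ✓ CMP  NZCV=1000
9: · MOVGE
10: ✓ MOVNE  r3←0x55
11: ✓ ADDLT  r3←0xad

VAL = 0xae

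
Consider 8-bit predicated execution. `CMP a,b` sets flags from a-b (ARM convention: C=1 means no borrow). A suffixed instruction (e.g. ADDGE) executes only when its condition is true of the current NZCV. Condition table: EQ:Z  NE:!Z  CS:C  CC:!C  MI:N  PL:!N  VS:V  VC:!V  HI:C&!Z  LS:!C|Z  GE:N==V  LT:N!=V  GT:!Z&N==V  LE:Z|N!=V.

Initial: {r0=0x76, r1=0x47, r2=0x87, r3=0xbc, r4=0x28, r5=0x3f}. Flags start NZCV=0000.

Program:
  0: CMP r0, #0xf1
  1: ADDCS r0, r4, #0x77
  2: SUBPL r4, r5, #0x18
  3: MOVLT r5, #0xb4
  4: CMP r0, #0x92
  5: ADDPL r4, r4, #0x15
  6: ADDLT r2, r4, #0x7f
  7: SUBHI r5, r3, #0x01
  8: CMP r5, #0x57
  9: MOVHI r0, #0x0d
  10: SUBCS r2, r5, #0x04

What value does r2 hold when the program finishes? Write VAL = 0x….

VAL = 0x87

0: ✓ CMP  NZCV=1001
1: · ADDCS
2: · SUBPL
3: · MOVLT
4: ✓ CMP  NZCV=1001
5: · ADDPL
6: · ADDLT
7: · SUBHI
8: ✓ CMP  NZCV=1000
9: · MOVHI
10: · SUBCS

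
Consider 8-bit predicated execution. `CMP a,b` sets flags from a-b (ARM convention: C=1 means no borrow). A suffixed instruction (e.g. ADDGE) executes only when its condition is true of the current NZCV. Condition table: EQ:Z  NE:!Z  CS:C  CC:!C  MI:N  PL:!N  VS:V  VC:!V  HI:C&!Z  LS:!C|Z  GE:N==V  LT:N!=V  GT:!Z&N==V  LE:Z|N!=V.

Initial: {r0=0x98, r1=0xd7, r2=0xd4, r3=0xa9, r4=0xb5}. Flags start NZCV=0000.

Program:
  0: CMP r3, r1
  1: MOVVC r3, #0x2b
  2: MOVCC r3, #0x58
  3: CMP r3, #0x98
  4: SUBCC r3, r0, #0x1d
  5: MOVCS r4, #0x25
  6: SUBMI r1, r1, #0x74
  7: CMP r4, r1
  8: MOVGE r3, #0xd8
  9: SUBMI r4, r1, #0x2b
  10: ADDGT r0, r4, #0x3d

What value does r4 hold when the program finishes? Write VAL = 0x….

[0] flags=1000 → (cmp)
[1] flags=1000 VC?T → r3=0x2b
[2] flags=1000 CC?T → r3=0x58
[3] flags=1001 → (cmp)
[4] flags=1001 CC?T → r3=0x7b
[5] flags=1001 CS?F → skip
[6] flags=1001 MI?T → r1=0x63
[7] flags=0011 → (cmp)
[8] flags=0011 GE?F → skip
[9] flags=0011 MI?F → skip
[10] flags=0011 GT?F → skip

VAL = 0xb5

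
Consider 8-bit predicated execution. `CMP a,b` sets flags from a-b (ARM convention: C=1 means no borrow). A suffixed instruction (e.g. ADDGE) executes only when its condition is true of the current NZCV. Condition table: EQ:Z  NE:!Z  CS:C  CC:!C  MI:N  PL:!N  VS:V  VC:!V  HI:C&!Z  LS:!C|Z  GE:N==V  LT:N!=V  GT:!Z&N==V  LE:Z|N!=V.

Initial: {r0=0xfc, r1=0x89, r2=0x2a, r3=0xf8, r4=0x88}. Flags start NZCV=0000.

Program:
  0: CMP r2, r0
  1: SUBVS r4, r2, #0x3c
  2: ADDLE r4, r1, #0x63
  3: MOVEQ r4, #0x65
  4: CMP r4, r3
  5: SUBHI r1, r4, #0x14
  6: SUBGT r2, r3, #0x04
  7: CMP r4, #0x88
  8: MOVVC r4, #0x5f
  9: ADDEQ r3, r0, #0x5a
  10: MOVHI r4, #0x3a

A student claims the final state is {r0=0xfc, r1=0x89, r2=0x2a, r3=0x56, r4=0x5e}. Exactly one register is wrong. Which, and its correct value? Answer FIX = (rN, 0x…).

[0] flags=0000 → (cmp)
[1] flags=0000 VS?F → skip
[2] flags=0000 LE?F → skip
[3] flags=0000 EQ?F → skip
[4] flags=1000 → (cmp)
[5] flags=1000 HI?F → skip
[6] flags=1000 GT?F → skip
[7] flags=0110 → (cmp)
[8] flags=0110 VC?T → r4=0x5f
[9] flags=0110 EQ?T → r3=0x56
[10] flags=0110 HI?F → skip

FIX = (r4, 0x5f)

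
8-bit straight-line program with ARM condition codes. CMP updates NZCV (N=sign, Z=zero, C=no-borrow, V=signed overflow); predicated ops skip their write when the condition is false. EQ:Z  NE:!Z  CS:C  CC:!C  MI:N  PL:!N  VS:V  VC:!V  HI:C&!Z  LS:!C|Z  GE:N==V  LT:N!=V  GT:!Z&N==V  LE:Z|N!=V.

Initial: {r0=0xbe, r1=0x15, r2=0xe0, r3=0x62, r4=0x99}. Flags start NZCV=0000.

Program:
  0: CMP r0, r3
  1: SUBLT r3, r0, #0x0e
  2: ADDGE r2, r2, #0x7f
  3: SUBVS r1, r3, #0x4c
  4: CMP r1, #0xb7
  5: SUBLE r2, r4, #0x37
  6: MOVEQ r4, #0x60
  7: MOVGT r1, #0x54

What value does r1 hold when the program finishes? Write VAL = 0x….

0: ✓ CMP  NZCV=0011
1: ✓ SUBLT  r3←0xb0
2: · ADDGE
3: ✓ SUBVS  r1←0x64
4: ✓ CMP  NZCV=1001
5: · SUBLE
6: · MOVEQ
7: ✓ MOVGT  r1←0x54

VAL = 0x54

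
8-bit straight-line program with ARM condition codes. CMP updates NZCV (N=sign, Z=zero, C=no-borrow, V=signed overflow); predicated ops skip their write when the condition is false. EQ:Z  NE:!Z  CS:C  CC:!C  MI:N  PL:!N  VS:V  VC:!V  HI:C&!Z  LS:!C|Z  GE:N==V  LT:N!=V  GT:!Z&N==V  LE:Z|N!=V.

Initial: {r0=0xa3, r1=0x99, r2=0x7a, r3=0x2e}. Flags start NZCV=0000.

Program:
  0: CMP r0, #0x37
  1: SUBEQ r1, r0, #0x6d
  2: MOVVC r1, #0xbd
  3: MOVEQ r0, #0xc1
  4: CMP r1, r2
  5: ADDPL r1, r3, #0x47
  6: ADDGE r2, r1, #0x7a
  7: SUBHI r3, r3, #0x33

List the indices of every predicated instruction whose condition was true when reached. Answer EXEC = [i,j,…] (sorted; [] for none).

0: ✓ CMP  NZCV=0011
1: · SUBEQ
2: · MOVVC
3: · MOVEQ
4: ✓ CMP  NZCV=0011
5: ✓ ADDPL  r1←0x75
6: · ADDGE
7: ✓ SUBHI  r3←0xfb

EXEC = [5,7]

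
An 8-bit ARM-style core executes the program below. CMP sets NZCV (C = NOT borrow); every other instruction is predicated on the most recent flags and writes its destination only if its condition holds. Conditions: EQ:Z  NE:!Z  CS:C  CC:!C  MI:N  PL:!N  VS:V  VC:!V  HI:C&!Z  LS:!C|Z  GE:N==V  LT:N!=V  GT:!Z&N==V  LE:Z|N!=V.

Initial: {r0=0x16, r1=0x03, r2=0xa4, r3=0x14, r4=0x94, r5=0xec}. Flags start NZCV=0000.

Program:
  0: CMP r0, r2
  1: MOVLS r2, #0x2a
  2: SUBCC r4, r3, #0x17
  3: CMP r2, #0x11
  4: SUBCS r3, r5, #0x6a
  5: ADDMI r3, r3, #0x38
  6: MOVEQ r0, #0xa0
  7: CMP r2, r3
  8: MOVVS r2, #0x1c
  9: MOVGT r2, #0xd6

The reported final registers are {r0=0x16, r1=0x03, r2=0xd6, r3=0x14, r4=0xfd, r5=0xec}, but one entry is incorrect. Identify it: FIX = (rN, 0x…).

0: ✓ CMP  NZCV=0000
1: ✓ MOVLS  r2←0x2a
2: ✓ SUBCC  r4←0xfd
3: ✓ CMP  NZCV=0010
4: ✓ SUBCS  r3←0x82
5: · ADDMI
6: · MOVEQ
7: ✓ CMP  NZCV=1001
8: ✓ MOVVS  r2←0x1c
9: ✓ MOVGT  r2←0xd6

FIX = (r3, 0x82)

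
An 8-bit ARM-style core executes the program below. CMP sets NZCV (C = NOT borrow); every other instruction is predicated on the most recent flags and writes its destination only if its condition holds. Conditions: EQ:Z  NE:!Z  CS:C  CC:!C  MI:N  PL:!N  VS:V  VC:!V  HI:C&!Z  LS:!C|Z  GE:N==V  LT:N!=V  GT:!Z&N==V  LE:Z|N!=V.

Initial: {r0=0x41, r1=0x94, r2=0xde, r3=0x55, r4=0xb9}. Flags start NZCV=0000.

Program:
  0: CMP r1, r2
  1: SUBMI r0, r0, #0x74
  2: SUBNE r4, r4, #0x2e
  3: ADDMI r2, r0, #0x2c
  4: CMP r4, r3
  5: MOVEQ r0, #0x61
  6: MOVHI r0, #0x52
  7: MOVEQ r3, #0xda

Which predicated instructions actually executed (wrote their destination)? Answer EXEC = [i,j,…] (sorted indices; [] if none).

0: ✓ CMP  NZCV=1000
1: ✓ SUBMI  r0←0xcd
2: ✓ SUBNE  r4←0x8b
3: ✓ ADDMI  r2←0xf9
4: ✓ CMP  NZCV=0011
5: · MOVEQ
6: ✓ MOVHI  r0←0x52
7: · MOVEQ

EXEC = [1,2,3,6]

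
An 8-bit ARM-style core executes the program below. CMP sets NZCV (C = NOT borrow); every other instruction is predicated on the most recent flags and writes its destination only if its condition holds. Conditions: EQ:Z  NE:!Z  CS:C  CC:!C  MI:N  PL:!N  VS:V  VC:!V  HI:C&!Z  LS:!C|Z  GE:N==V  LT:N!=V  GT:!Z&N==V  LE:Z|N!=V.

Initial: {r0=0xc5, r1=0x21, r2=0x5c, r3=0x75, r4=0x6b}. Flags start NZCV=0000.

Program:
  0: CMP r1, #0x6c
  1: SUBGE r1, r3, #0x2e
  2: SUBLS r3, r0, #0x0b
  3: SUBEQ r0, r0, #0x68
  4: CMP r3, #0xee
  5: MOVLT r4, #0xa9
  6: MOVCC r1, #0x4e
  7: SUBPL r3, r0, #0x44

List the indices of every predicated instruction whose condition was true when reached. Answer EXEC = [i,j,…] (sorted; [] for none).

0: ✓ CMP  NZCV=1000
1: · SUBGE
2: ✓ SUBLS  r3←0xba
3: · SUBEQ
4: ✓ CMP  NZCV=1000
5: ✓ MOVLT  r4←0xa9
6: ✓ MOVCC  r1←0x4e
7: · SUBPL

EXEC = [2,5,6]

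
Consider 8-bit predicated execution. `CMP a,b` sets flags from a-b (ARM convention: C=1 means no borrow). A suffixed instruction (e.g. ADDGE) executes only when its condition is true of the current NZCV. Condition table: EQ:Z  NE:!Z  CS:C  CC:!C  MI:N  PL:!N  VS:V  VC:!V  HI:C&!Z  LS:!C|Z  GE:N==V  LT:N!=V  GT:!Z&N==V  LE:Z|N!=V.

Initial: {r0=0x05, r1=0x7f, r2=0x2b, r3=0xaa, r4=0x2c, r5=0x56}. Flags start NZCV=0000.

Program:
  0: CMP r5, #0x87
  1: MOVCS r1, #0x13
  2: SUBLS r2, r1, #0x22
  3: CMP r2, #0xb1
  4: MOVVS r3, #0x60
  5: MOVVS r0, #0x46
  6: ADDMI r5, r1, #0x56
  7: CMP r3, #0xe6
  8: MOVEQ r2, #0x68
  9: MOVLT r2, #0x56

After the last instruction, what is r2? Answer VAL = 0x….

0: ✓ CMP  NZCV=1001
1: · MOVCS
2: ✓ SUBLS  r2←0x5d
3: ✓ CMP  NZCV=1001
4: ✓ MOVVS  r3←0x60
5: ✓ MOVVS  r0←0x46
6: ✓ ADDMI  r5←0xd5
7: ✓ CMP  NZCV=0000
8: · MOVEQ
9: · MOVLT

VAL = 0x5d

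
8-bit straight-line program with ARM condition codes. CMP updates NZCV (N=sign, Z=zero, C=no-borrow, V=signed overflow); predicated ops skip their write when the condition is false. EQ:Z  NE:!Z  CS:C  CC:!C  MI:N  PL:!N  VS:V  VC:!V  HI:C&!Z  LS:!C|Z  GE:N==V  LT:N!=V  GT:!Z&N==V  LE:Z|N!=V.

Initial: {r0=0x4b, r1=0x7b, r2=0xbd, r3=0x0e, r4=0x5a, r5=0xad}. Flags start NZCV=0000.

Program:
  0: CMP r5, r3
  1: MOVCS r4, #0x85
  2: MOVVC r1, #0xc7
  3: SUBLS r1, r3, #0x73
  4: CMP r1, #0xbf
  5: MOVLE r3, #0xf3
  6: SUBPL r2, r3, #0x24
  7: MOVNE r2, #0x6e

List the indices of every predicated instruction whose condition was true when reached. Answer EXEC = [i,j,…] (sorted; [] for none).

[0] flags=1010 → (cmp)
[1] flags=1010 CS?T → r4=0x85
[2] flags=1010 VC?T → r1=0xc7
[3] flags=1010 LS?F → skip
[4] flags=0010 → (cmp)
[5] flags=0010 LE?F → skip
[6] flags=0010 PL?T → r2=0xea
[7] flags=0010 NE?T → r2=0x6e

EXEC = [1,2,6,7]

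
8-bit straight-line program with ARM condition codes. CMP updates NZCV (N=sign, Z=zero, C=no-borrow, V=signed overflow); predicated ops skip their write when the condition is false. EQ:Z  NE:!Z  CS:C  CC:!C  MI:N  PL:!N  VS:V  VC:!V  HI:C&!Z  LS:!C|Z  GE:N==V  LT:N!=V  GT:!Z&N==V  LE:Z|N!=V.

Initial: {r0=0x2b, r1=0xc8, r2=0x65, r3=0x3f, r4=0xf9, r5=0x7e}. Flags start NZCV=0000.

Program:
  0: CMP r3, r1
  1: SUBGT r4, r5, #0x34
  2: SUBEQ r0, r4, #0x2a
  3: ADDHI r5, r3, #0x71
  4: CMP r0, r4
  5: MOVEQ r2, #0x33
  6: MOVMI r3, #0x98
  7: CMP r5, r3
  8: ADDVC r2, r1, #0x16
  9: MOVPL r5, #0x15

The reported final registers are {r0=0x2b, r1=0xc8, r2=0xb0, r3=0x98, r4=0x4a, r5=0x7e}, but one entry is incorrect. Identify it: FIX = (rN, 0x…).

FIX = (r2, 0x65)

[0] flags=0000 → (cmp)
[1] flags=0000 GT?T → r4=0x4a
[2] flags=0000 EQ?F → skip
[3] flags=0000 HI?F → skip
[4] flags=1000 → (cmp)
[5] flags=1000 EQ?F → skip
[6] flags=1000 MI?T → r3=0x98
[7] flags=1001 → (cmp)
[8] flags=1001 VC?F → skip
[9] flags=1001 PL?F → skip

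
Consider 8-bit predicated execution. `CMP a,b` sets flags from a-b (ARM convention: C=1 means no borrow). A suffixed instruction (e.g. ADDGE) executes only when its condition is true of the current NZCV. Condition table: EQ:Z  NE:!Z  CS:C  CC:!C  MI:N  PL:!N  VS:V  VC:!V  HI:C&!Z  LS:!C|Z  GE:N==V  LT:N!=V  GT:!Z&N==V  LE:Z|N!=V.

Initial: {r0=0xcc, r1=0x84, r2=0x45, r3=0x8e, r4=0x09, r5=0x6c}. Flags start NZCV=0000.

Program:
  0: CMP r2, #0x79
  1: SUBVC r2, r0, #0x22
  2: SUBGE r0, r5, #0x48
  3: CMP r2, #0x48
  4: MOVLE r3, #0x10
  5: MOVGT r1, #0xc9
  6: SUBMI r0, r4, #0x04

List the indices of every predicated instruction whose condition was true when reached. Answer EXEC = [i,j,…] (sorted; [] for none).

EXEC = [1,4]

[0] flags=1000 → (cmp)
[1] flags=1000 VC?T → r2=0xaa
[2] flags=1000 GE?F → skip
[3] flags=0011 → (cmp)
[4] flags=0011 LE?T → r3=0x10
[5] flags=0011 GT?F → skip
[6] flags=0011 MI?F → skip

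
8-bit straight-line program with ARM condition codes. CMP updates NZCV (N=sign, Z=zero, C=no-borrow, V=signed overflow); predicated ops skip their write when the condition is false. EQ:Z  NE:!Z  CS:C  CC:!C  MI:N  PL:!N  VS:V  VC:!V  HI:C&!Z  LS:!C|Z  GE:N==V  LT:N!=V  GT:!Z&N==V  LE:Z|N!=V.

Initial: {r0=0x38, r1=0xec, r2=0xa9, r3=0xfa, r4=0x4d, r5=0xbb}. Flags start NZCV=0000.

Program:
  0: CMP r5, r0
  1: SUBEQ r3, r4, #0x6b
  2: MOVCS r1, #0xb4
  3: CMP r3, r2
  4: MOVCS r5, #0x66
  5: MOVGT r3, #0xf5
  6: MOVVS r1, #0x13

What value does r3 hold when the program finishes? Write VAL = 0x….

0: ✓ CMP  NZCV=1010
1: · SUBEQ
2: ✓ MOVCS  r1←0xb4
3: ✓ CMP  NZCV=0010
4: ✓ MOVCS  r5←0x66
5: ✓ MOVGT  r3←0xf5
6: · MOVVS

VAL = 0xf5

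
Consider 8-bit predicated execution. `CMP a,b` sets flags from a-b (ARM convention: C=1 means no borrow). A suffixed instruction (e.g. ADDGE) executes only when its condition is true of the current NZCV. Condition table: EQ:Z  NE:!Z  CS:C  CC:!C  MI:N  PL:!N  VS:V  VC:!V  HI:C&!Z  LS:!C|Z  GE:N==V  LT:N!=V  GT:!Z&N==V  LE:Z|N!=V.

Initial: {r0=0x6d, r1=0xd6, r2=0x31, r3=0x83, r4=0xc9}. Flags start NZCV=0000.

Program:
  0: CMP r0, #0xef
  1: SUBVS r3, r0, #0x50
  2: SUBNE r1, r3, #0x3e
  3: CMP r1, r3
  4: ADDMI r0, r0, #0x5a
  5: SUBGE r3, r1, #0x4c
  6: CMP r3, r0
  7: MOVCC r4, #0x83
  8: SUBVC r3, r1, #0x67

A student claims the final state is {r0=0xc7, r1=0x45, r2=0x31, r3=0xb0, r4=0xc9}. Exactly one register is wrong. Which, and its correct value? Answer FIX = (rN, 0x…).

FIX = (r3, 0xde)

0: ✓ CMP  NZCV=0000
1: · SUBVS
2: ✓ SUBNE  r1←0x45
3: ✓ CMP  NZCV=1001
4: ✓ ADDMI  r0←0xc7
5: ✓ SUBGE  r3←0xf9
6: ✓ CMP  NZCV=0010
7: · MOVCC
8: ✓ SUBVC  r3←0xde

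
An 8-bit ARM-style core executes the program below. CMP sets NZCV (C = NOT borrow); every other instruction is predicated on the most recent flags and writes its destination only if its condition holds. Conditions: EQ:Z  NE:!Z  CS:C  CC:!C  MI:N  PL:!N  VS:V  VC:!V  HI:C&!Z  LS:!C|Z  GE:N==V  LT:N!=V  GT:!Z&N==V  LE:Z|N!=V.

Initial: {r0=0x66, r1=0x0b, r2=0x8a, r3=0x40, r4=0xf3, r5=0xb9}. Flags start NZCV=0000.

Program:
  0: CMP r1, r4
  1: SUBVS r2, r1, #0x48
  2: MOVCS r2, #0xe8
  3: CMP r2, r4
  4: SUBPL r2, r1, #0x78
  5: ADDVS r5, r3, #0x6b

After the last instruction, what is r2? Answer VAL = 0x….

[0] flags=0000 → (cmp)
[1] flags=0000 VS?F → skip
[2] flags=0000 CS?F → skip
[3] flags=1000 → (cmp)
[4] flags=1000 PL?F → skip
[5] flags=1000 VS?F → skip

VAL = 0x8a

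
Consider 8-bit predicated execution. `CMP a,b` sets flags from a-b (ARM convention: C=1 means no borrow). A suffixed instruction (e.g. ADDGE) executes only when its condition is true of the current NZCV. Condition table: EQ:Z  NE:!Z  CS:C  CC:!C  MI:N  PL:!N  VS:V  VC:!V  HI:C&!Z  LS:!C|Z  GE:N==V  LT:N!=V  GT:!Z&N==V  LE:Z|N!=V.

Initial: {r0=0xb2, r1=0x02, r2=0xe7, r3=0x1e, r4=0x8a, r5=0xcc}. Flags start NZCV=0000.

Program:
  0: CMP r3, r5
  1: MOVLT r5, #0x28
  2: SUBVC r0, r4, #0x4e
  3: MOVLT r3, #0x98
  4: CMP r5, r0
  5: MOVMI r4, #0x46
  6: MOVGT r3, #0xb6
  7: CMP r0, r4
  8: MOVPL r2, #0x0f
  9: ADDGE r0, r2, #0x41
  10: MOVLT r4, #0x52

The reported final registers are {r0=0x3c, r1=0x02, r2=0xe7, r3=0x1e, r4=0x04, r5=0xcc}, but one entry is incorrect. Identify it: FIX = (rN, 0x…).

0: ✓ CMP  NZCV=0000
1: · MOVLT
2: ✓ SUBVC  r0←0x3c
3: · MOVLT
4: ✓ CMP  NZCV=1010
5: ✓ MOVMI  r4←0x46
6: · MOVGT
7: ✓ CMP  NZCV=1000
8: · MOVPL
9: · ADDGE
10: ✓ MOVLT  r4←0x52

FIX = (r4, 0x52)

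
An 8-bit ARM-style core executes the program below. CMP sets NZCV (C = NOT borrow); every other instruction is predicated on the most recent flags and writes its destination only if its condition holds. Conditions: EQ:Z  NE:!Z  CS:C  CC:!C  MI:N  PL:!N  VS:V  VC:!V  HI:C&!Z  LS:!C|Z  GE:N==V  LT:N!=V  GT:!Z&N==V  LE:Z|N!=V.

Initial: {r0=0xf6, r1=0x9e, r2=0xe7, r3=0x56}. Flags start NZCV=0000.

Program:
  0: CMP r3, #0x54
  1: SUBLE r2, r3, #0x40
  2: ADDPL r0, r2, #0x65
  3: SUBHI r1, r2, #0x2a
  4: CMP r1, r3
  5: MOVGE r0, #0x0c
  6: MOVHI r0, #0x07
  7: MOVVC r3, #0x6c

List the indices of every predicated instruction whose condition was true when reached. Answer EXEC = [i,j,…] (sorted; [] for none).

0: ✓ CMP  NZCV=0010
1: · SUBLE
2: ✓ ADDPL  r0←0x4c
3: ✓ SUBHI  r1←0xbd
4: ✓ CMP  NZCV=0011
5: · MOVGE
6: ✓ MOVHI  r0←0x07
7: · MOVVC

EXEC = [2,3,6]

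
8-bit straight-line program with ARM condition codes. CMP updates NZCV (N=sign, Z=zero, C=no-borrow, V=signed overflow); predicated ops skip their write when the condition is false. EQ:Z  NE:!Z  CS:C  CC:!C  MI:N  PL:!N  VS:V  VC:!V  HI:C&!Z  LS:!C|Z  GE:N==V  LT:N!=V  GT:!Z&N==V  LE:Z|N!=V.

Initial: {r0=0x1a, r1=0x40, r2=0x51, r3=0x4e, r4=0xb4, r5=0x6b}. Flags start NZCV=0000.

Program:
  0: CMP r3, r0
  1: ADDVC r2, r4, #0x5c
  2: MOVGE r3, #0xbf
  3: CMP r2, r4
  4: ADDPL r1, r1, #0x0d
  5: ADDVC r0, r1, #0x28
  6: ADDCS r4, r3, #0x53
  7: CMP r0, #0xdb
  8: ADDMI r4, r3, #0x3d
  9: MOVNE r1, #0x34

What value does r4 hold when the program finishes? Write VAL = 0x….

VAL = 0xfc

[0] flags=0010 → (cmp)
[1] flags=0010 VC?T → r2=0x10
[2] flags=0010 GE?T → r3=0xbf
[3] flags=0000 → (cmp)
[4] flags=0000 PL?T → r1=0x4d
[5] flags=0000 VC?T → r0=0x75
[6] flags=0000 CS?F → skip
[7] flags=1001 → (cmp)
[8] flags=1001 MI?T → r4=0xfc
[9] flags=1001 NE?T → r1=0x34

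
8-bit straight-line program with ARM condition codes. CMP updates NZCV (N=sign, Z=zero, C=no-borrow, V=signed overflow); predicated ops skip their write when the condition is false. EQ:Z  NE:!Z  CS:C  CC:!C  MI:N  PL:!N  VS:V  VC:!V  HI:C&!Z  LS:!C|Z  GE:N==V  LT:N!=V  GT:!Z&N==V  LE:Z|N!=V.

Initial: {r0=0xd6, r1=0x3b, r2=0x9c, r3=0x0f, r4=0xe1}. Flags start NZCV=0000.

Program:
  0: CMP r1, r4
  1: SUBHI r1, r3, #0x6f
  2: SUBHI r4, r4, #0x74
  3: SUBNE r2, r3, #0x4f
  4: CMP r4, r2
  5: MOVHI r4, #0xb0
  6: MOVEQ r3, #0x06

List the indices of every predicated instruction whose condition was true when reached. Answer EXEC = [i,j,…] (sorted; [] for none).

EXEC = [3,5]

0: ✓ CMP  NZCV=0000
1: · SUBHI
2: · SUBHI
3: ✓ SUBNE  r2←0xc0
4: ✓ CMP  NZCV=0010
5: ✓ MOVHI  r4←0xb0
6: · MOVEQ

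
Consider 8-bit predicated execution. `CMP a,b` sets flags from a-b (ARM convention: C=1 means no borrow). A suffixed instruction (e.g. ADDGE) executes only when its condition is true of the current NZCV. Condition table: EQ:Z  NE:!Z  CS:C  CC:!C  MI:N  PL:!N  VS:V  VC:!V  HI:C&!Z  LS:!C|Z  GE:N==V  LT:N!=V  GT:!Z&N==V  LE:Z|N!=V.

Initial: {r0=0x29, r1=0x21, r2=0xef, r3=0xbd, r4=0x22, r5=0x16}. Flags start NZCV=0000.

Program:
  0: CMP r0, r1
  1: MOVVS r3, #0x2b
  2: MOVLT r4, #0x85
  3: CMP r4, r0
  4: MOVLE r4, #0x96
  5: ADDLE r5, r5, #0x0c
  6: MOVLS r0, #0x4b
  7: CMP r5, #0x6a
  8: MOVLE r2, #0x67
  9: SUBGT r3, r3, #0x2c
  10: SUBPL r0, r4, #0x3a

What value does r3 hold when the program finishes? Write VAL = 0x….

[0] flags=0010 → (cmp)
[1] flags=0010 VS?F → skip
[2] flags=0010 LT?F → skip
[3] flags=1000 → (cmp)
[4] flags=1000 LE?T → r4=0x96
[5] flags=1000 LE?T → r5=0x22
[6] flags=1000 LS?T → r0=0x4b
[7] flags=1000 → (cmp)
[8] flags=1000 LE?T → r2=0x67
[9] flags=1000 GT?F → skip
[10] flags=1000 PL?F → skip

VAL = 0xbd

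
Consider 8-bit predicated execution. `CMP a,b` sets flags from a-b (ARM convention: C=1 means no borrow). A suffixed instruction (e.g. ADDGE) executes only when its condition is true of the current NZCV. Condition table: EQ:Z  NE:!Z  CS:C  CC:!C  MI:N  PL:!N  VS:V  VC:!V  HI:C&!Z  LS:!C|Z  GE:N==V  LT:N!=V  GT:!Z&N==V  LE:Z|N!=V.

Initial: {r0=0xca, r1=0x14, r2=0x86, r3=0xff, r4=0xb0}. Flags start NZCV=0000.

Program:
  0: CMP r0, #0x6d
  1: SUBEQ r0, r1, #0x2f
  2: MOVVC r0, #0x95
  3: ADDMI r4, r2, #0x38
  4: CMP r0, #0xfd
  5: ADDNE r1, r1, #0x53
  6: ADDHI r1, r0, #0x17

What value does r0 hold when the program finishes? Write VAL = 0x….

[0] flags=0011 → (cmp)
[1] flags=0011 EQ?F → skip
[2] flags=0011 VC?F → skip
[3] flags=0011 MI?F → skip
[4] flags=1000 → (cmp)
[5] flags=1000 NE?T → r1=0x67
[6] flags=1000 HI?F → skip

VAL = 0xca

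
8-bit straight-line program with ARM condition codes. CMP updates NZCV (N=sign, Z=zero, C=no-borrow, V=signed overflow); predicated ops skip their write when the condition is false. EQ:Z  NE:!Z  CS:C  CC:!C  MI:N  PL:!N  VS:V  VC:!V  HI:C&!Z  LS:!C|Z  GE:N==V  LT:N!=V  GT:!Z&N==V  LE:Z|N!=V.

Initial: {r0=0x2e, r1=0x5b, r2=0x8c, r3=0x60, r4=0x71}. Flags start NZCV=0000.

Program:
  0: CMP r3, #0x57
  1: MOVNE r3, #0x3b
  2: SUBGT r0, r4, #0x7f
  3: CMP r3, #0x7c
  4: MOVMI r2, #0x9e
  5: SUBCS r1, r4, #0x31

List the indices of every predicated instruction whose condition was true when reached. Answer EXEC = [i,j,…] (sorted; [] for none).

[0] flags=0010 → (cmp)
[1] flags=0010 NE?T → r3=0x3b
[2] flags=0010 GT?T → r0=0xf2
[3] flags=1000 → (cmp)
[4] flags=1000 MI?T → r2=0x9e
[5] flags=1000 CS?F → skip

EXEC = [1,2,4]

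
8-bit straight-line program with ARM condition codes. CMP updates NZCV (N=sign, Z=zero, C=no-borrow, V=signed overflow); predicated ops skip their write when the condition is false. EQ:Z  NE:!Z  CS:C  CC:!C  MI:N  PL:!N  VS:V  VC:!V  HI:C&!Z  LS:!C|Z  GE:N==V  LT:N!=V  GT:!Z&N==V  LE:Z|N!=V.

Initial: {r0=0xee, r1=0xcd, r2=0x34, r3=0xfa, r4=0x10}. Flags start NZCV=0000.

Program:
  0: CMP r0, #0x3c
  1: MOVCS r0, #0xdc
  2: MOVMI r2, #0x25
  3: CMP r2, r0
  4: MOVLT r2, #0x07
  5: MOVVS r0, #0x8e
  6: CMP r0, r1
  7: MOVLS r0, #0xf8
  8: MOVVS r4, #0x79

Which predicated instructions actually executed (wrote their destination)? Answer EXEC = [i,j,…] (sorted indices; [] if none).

EXEC = [1,2]

[0] flags=1010 → (cmp)
[1] flags=1010 CS?T → r0=0xdc
[2] flags=1010 MI?T → r2=0x25
[3] flags=0000 → (cmp)
[4] flags=0000 LT?F → skip
[5] flags=0000 VS?F → skip
[6] flags=0010 → (cmp)
[7] flags=0010 LS?F → skip
[8] flags=0010 VS?F → skip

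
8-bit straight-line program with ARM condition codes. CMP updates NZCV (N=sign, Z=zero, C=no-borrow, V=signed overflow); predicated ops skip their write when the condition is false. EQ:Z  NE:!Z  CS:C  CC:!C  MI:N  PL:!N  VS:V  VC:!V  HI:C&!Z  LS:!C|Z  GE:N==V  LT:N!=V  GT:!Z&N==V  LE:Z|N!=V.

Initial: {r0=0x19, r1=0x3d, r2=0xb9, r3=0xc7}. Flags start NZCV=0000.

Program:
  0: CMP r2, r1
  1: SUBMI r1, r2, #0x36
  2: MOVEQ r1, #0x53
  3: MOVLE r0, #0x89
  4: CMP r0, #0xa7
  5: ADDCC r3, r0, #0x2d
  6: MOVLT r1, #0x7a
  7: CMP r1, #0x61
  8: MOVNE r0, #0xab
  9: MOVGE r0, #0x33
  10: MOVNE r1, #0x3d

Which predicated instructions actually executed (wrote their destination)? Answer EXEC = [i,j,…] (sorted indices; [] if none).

EXEC = [3,5,6,8,9,10]

0: ✓ CMP  NZCV=0011
1: · SUBMI
2: · MOVEQ
3: ✓ MOVLE  r0←0x89
4: ✓ CMP  NZCV=1000
5: ✓ ADDCC  r3←0xb6
6: ✓ MOVLT  r1←0x7a
7: ✓ CMP  NZCV=0010
8: ✓ MOVNE  r0←0xab
9: ✓ MOVGE  r0←0x33
10: ✓ MOVNE  r1←0x3d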